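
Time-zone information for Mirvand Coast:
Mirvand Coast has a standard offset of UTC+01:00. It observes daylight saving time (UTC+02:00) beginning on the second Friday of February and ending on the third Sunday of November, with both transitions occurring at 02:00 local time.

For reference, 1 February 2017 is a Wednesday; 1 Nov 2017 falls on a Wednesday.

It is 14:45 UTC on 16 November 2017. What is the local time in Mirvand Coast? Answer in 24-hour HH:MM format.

16:45

1 February 2017 is a Wednesday, so the first Friday is February 3 and the second is February 10.
1 November 2017 is a Wednesday, so the first Sunday is November 5 and the third is November 19.
At the standard offset (UTC+01:00), 14:45 UTC + 1h = 15:45 Mirvand Coast standard time.
The standard-time date in Mirvand Coast, 16 November 2017, falls between 10 February and 19 November, so daylight saving is in effect and Mirvand Coast is at UTC+02:00.
14:45 UTC + 2h = 16:45 local.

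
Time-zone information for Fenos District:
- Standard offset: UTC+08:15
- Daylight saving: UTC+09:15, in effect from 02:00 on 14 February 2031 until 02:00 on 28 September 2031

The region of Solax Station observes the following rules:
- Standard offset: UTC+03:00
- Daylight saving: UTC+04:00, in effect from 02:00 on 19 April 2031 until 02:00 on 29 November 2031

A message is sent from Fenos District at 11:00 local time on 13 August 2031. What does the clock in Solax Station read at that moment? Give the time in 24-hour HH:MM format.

Daylight saving runs 14 February – 28 September; 13 August 2031 is inside that window, so Fenos District is at UTC+09:15.
11:00 Fenos District − 9h15m = 01:45 UTC.
At the standard offset (UTC+03:00), 01:45 UTC + 3h = 04:45 Solax Station standard time.
The standard-time date in Solax Station, 13 August 2031, lies within the daylight-saving period (19 April – 29 November), so Solax Station is on daylight time, UTC+04:00.
01:45 UTC + 4h = 05:45 Solax Station.

05:45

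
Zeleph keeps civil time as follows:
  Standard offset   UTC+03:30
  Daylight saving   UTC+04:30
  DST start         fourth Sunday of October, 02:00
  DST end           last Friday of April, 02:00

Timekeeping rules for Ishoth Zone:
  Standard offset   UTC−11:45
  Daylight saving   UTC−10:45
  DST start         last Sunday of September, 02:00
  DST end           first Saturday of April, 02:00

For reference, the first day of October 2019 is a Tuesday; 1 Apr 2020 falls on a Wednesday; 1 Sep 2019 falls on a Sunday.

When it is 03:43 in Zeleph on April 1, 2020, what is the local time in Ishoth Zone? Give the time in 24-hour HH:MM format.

1 October 2019 is a Tuesday, so the first Sunday is October 6 and the fourth is October 27.
1 April 2020 is a Wednesday, so Fridays fall on 3, 10, 17, 24; the last is April 24.
April 1, 2020 lies within the daylight-saving period (27 October 2019 – 24 April 2020), so Zeleph is on daylight time, UTC+04:30.
03:43 Zeleph − 4h30m = 23:13 UTC (rolling into the previous day, 31 March 2020).
1 September 2019 is a Sunday, so Sundays fall on 1, 8, 15, 22, 29; the last is September 29.
1 April 2020 is a Wednesday, so the first Saturday is April 4.
At the standard offset (UTC−11:45), 23:13 UTC − 11h45m = 11:28 Ishoth Zone standard time.
The standard-time date in Ishoth Zone, March 31, 2020, falls between 29 September 2019 and 4 April 2020, so daylight saving is in effect and Ishoth Zone is at UTC−10:45.
23:13 UTC − 10h45m = 12:28 Ishoth Zone.

12:28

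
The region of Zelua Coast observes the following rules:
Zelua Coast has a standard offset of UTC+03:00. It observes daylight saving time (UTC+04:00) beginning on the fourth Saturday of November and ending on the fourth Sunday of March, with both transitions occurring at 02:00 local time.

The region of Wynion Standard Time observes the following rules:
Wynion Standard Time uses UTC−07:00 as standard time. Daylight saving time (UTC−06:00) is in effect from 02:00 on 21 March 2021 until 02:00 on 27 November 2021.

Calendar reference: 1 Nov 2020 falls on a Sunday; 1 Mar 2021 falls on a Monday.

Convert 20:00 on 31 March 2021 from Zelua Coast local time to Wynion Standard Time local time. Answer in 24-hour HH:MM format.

1 November 2020 is a Sunday, so the first Saturday is November 7 and the fourth is November 28.
1 March 2021 is a Monday, so the first Sunday is March 7 and the fourth is March 28.
31 March 2021 does not fall between 28 November 2020 and 28 March 2021, so daylight saving is not in effect and Zelua Coast is at UTC+03:00.
20:00 Zelua Coast − 3h = 17:00 UTC.
At the standard offset (UTC−07:00), 17:00 UTC − 7h = 10:00 Wynion Standard Time standard time.
The standard-time date in Wynion Standard Time, 31 March 2021, falls between 21 March and 27 November, so daylight saving is in effect and Wynion Standard Time is at UTC−06:00.
17:00 UTC − 6h = 11:00 Wynion Standard Time.

11:00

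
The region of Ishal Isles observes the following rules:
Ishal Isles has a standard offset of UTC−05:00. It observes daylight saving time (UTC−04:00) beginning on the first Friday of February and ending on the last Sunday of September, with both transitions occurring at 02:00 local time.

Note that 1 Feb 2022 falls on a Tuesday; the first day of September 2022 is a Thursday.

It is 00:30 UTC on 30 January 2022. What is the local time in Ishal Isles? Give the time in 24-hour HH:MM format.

1 February 2022 is a Tuesday, so the first Friday is February 4.
1 September 2022 is a Thursday, so Sundays fall on 4, 11, 18, 25; the last is September 25.
At the standard offset (UTC−05:00), 00:30 UTC − 5h = 19:30 Ishal Isles standard time (rolling into the previous day, 29 January 2022).
The standard-time date in Ishal Isles, 29 January 2022, does not fall between 4 February and 25 September, so daylight saving is not in effect and Ishal Isles is at UTC−05:00.
00:30 UTC − 5h = 19:30 local (rolling into the previous day, 29 January 2022).

19:30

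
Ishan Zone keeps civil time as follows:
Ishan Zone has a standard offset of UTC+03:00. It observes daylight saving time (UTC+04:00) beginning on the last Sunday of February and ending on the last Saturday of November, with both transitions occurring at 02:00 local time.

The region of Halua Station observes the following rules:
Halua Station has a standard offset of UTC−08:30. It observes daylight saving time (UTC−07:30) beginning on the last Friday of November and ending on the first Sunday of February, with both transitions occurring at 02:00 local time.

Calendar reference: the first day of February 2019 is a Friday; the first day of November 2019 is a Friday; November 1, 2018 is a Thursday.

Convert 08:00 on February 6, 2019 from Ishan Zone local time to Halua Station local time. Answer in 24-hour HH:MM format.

20:30

1 February 2019 is a Friday, so Sundays fall on 3, 10, 17, 24; the last is February 24.
1 November 2019 is a Friday, so Saturdays fall on 2, 9, 16, 23, 30; the last is November 30.
February 6, 2019 does not fall between 24 February and 30 November, so daylight saving is not in effect and Ishan Zone is at UTC+03:00.
08:00 Ishan Zone − 3h = 05:00 UTC.
1 November 2018 is a Thursday, so Fridays fall on 2, 9, 16, 23, 30; the last is November 30.
1 February 2019 is a Friday, so the first Sunday is February 3.
At the standard offset (UTC−08:30), 05:00 UTC − 8h30m = 20:30 Halua Station standard time (rolling into the previous day, 5 February 2019).
Daylight saving runs 30 November 2018 – 3 February 2019; the standard-time date in Halua Station, February 5, 2019, is outside that window, so Halua Station is on standard time at UTC−08:30.
05:00 UTC − 8h30m = 20:30 Halua Station (rolling into the previous day, 5 February 2019).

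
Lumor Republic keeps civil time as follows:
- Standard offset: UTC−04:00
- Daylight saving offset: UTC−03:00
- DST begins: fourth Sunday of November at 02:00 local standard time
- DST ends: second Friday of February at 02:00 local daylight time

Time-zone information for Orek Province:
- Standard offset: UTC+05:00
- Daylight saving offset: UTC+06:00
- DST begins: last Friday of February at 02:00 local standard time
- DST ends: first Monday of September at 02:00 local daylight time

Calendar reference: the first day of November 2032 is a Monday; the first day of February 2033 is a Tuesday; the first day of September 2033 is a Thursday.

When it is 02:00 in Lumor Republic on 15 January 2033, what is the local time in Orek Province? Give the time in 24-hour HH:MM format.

10:00

1 November 2032 is a Monday, so the first Sunday is November 7 and the fourth is November 28.
1 February 2033 is a Tuesday, so the first Friday is February 4 and the second is February 11.
15 January 2033 falls between 28 November 2032 and 11 February 2033, so daylight saving is in effect and Lumor Republic is at UTC−03:00.
02:00 Lumor Republic + 3h = 05:00 UTC.
1 February 2033 is a Tuesday, so Fridays fall on 4, 11, 18, 25; the last is February 25.
1 September 2033 is a Thursday, so the first Monday is September 5.
At the standard offset (UTC+05:00), 05:00 UTC + 5h = 10:00 Orek Province standard time.
The standard-time date in Orek Province, 15 January 2033, is outside the daylight-saving period (25 February – 5 September), so Orek Province is on standard time, UTC+05:00.
05:00 UTC + 5h = 10:00 Orek Province.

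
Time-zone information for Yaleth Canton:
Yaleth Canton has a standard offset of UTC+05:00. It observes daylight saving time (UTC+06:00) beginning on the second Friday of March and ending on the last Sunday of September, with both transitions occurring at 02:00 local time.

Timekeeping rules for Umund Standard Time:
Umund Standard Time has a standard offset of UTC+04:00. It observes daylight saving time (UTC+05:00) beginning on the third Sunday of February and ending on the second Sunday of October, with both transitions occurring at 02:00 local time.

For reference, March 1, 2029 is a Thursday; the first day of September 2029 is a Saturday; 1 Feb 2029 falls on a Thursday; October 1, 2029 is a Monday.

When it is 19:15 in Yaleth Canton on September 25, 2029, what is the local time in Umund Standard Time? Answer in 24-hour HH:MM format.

18:15

1 March 2029 is a Thursday, so the first Friday is March 2 and the second is March 9.
1 September 2029 is a Saturday, so Sundays fall on 2, 9, 16, 23, 30; the last is September 30.
Daylight saving runs 9 March – 30 September; September 25, 2029 is inside that window, so Yaleth Canton is at UTC+06:00.
19:15 Yaleth Canton − 6h = 13:15 UTC.
1 February 2029 is a Thursday, so the first Sunday is February 4 and the third is February 18.
1 October 2029 is a Monday, so the first Sunday is October 7 and the second is October 14.
At the standard offset (UTC+04:00), 13:15 UTC + 4h = 17:15 Umund Standard Time standard time.
The standard-time date in Umund Standard Time, September 25, 2029, lies within the daylight-saving period (18 February – 14 October), so Umund Standard Time is on daylight time, UTC+05:00.
13:15 UTC + 5h = 18:15 Umund Standard Time.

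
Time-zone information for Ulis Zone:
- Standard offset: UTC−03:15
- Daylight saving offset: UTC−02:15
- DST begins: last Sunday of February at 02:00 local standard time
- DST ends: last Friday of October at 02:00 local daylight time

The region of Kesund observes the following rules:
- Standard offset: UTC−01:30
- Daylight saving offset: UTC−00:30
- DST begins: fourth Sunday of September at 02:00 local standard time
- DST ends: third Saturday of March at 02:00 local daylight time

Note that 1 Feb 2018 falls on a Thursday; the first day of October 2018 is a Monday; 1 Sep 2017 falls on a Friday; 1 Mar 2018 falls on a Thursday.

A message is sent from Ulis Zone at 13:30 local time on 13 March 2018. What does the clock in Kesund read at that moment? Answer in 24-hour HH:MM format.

15:15

1 February 2018 is a Thursday, so Sundays fall on 4, 11, 18, 25; the last is February 25.
1 October 2018 is a Monday, so Fridays fall on 5, 12, 19, 26; the last is October 26.
13 March 2018 lies within the daylight-saving period (25 February – 26 October), so Ulis Zone is on daylight time, UTC−02:15.
13:30 Ulis Zone + 2h15m = 15:45 UTC.
1 September 2017 is a Friday, so the first Sunday is September 3 and the fourth is September 24.
1 March 2018 is a Thursday, so the first Saturday is March 3 and the third is March 17.
At the standard offset (UTC−01:30), 15:45 UTC − 1h30m = 14:15 Kesund standard time.
The standard-time date in Kesund, 13 March 2018, lies within the daylight-saving period (24 September 2017 – 17 March 2018), so Kesund is on daylight time, UTC−00:30.
15:45 UTC − 0h30m = 15:15 Kesund.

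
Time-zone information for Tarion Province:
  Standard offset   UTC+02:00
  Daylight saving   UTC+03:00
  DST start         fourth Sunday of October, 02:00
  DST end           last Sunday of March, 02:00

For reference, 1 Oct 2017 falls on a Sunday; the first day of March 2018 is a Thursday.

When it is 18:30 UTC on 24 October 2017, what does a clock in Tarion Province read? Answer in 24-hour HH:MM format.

1 October 2017 is a Sunday, so the first Sunday is October 1 and the fourth is October 22.
1 March 2018 is a Thursday, so Sundays fall on 4, 11, 18, 25; the last is March 25.
At the standard offset (UTC+02:00), 18:30 UTC + 2h = 20:30 Tarion Province standard time.
The standard-time date in Tarion Province, 24 October 2017, lies within the daylight-saving period (22 October 2017 – 25 March 2018), so Tarion Province is on daylight time, UTC+03:00.
18:30 UTC + 3h = 21:30 local.

21:30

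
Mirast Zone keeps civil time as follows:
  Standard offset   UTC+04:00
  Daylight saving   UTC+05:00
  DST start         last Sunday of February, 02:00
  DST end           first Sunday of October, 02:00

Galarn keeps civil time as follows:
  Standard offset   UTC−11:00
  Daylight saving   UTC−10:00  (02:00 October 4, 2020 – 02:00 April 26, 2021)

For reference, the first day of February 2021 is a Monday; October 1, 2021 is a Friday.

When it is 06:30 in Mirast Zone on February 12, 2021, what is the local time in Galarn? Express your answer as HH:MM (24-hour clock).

16:30

1 February 2021 is a Monday, so Sundays fall on 7, 14, 21, 28; the last is February 28.
1 October 2021 is a Friday, so the first Sunday is October 3.
February 12, 2021 is outside the daylight-saving period (28 February – 3 October), so Mirast Zone is on standard time, UTC+04:00.
06:30 Mirast Zone − 4h = 02:30 UTC.
At the standard offset (UTC−11:00), 02:30 UTC − 11h = 15:30 Galarn standard time (rolling into the previous day, 11 February 2021).
The standard-time date in Galarn, February 11, 2021, falls between 4 October 2020 and 26 April 2021, so daylight saving is in effect and Galarn is at UTC−10:00.
02:30 UTC − 10h = 16:30 Galarn (rolling into the previous day, 11 February 2021).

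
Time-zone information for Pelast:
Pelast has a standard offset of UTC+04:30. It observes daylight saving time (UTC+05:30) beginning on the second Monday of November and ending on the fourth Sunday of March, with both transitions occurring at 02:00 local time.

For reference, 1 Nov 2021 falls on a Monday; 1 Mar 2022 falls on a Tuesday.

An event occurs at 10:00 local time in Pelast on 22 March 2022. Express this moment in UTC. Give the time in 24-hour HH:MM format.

04:30

1 November 2021 is a Monday, so the first Monday is November 1 and the second is November 8.
1 March 2022 is a Tuesday, so the first Sunday is March 6 and the fourth is March 27.
Daylight saving runs 8 November 2021 – 27 March 2022; 22 March 2022 is inside that window, so Pelast is at UTC+05:30.
10:00 local − 5h30m = 04:30 UTC.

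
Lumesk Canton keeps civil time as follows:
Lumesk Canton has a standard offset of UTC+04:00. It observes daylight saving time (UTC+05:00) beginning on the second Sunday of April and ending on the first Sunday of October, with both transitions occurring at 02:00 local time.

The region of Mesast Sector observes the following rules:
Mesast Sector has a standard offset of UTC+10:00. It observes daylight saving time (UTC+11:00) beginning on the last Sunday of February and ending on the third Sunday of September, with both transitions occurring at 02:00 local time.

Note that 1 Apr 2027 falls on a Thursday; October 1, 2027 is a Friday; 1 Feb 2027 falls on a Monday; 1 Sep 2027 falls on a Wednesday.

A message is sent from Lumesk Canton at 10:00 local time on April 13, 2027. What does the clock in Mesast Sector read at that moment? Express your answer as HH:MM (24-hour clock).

16:00

1 April 2027 is a Thursday, so the first Sunday is April 4 and the second is April 11.
1 October 2027 is a Friday, so the first Sunday is October 3.
Daylight saving runs 11 April – 3 October; April 13, 2027 is inside that window, so Lumesk Canton is at UTC+05:00.
10:00 Lumesk Canton − 5h = 05:00 UTC.
1 February 2027 is a Monday, so Sundays fall on 7, 14, 21, 28; the last is February 28.
1 September 2027 is a Wednesday, so the first Sunday is September 5 and the third is September 19.
At the standard offset (UTC+10:00), 05:00 UTC + 10h = 15:00 Mesast Sector standard time.
The standard-time date in Mesast Sector, April 13, 2027, lies within the daylight-saving period (28 February – 19 September), so Mesast Sector is on daylight time, UTC+11:00.
05:00 UTC + 11h = 16:00 Mesast Sector.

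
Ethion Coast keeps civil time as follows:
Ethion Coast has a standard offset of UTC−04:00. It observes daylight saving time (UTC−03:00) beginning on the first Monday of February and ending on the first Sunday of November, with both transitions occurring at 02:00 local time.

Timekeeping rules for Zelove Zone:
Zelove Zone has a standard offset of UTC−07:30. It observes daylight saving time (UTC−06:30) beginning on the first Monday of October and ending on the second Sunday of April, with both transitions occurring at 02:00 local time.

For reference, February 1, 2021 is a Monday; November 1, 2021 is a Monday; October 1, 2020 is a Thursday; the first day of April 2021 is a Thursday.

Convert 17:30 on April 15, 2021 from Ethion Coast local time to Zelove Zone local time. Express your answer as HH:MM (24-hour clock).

1 February 2021 is a Monday, so the first Monday is February 1.
1 November 2021 is a Monday, so the first Sunday is November 7.
Daylight saving runs 1 February – 7 November; April 15, 2021 is inside that window, so Ethion Coast is at UTC−03:00.
17:30 Ethion Coast + 3h = 20:30 UTC.
1 October 2020 is a Thursday, so the first Monday is October 5.
1 April 2021 is a Thursday, so the first Sunday is April 4 and the second is April 11.
At the standard offset (UTC−07:30), 20:30 UTC − 7h30m = 13:00 Zelove Zone standard time.
Daylight saving runs 5 October 2020 – 11 April 2021; the standard-time date in Zelove Zone, April 15, 2021, is outside that window, so Zelove Zone is on standard time at UTC−07:30.
20:30 UTC − 7h30m = 13:00 Zelove Zone.

13:00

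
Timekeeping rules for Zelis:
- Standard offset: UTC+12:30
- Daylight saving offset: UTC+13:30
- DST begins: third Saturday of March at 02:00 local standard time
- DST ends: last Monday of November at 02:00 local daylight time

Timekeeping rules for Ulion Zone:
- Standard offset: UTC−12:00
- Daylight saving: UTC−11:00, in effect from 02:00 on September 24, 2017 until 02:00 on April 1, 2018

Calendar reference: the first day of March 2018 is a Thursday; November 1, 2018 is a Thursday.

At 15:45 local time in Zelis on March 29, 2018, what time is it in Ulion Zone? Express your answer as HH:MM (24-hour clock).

15:15

1 March 2018 is a Thursday, so the first Saturday is March 3 and the third is March 17.
1 November 2018 is a Thursday, so Mondays fall on 5, 12, 19, 26; the last is November 26.
March 29, 2018 lies within the daylight-saving period (17 March – 26 November), so Zelis is on daylight time, UTC+13:30.
15:45 Zelis − 13h30m = 02:15 UTC.
At the standard offset (UTC−12:00), 02:15 UTC − 12h = 14:15 Ulion Zone standard time (rolling into the previous day, 28 March 2018).
The standard-time date in Ulion Zone, March 28, 2018, lies within the daylight-saving period (24 September 2017 – 1 April 2018), so Ulion Zone is on daylight time, UTC−11:00.
02:15 UTC − 11h = 15:15 Ulion Zone (rolling into the previous day, 28 March 2018).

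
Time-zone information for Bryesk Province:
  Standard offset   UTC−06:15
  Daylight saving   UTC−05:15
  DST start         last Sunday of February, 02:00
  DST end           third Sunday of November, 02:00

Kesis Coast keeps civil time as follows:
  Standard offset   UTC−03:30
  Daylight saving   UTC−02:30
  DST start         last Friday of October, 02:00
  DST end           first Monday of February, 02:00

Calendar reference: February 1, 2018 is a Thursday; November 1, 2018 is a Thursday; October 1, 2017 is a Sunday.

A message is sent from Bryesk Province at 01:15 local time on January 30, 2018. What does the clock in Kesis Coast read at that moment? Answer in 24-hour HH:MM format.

05:00

1 February 2018 is a Thursday, so Sundays fall on 4, 11, 18, 25; the last is February 25.
1 November 2018 is a Thursday, so the first Sunday is November 4 and the third is November 18.
January 30, 2018 is outside the daylight-saving period (25 February – 18 November), so Bryesk Province is on standard time, UTC−06:15.
01:15 Bryesk Province + 6h15m = 07:30 UTC.
1 October 2017 is a Sunday, so Fridays fall on 6, 13, 20, 27; the last is October 27.
1 February 2018 is a Thursday, so the first Monday is February 5.
At the standard offset (UTC−03:30), 07:30 UTC − 3h30m = 04:00 Kesis Coast standard time.
The standard-time date in Kesis Coast, January 30, 2018, falls between 27 October 2017 and 5 February 2018, so daylight saving is in effect and Kesis Coast is at UTC−02:30.
07:30 UTC − 2h30m = 05:00 Kesis Coast.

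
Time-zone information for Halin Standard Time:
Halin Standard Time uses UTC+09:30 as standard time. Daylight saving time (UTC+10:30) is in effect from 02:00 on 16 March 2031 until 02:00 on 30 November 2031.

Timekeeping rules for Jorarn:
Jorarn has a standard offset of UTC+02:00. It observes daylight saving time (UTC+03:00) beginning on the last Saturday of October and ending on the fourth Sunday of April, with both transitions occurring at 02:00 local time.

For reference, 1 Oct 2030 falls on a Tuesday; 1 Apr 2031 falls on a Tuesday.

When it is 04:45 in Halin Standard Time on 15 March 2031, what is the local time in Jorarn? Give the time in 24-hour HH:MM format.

15 March 2031 is outside the daylight-saving period (16 March – 30 November), so Halin Standard Time is on standard time, UTC+09:30.
04:45 Halin Standard Time − 9h30m = 19:15 UTC (rolling into the previous day, 14 March 2031).
1 October 2030 is a Tuesday, so Saturdays fall on 5, 12, 19, 26; the last is October 26.
1 April 2031 is a Tuesday, so the first Sunday is April 6 and the fourth is April 27.
At the standard offset (UTC+02:00), 19:15 UTC + 2h = 21:15 Jorarn standard time.
Daylight saving runs 26 October 2030 – 27 April 2031; the standard-time date in Jorarn, 14 March 2031, is inside that window, so Jorarn is at UTC+03:00.
19:15 UTC + 3h = 22:15 Jorarn.

22:15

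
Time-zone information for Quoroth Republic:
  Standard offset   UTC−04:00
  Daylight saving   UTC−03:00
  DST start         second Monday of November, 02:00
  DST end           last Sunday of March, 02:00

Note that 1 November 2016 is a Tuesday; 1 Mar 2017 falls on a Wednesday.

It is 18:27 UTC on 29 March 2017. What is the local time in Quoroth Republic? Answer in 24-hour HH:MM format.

14:27

1 November 2016 is a Tuesday, so the first Monday is November 7 and the second is November 14.
1 March 2017 is a Wednesday, so Sundays fall on 5, 12, 19, 26; the last is March 26.
At the standard offset (UTC−04:00), 18:27 UTC − 4h = 14:27 Quoroth Republic standard time.
The standard-time date in Quoroth Republic, 29 March 2017, is outside the daylight-saving period (14 November 2016 – 26 March 2017), so Quoroth Republic is on standard time, UTC−04:00.
18:27 UTC − 4h = 14:27 local.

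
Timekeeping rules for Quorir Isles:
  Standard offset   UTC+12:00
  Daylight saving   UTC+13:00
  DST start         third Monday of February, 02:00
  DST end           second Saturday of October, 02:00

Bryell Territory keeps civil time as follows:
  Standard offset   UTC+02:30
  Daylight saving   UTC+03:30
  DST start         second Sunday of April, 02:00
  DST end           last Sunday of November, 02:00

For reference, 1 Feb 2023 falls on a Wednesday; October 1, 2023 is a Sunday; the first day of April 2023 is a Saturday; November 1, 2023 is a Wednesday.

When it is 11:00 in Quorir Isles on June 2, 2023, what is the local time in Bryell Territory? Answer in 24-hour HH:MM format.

01:30

1 February 2023 is a Wednesday, so the first Monday is February 6 and the third is February 20.
1 October 2023 is a Sunday, so the first Saturday is October 7 and the second is October 14.
June 2, 2023 lies within the daylight-saving period (20 February – 14 October), so Quorir Isles is on daylight time, UTC+13:00.
11:00 Quorir Isles − 13h = 22:00 UTC (rolling into the previous day, 1 June 2023).
1 April 2023 is a Saturday, so the first Sunday is April 2 and the second is April 9.
1 November 2023 is a Wednesday, so Sundays fall on 5, 12, 19, 26; the last is November 26.
At the standard offset (UTC+02:30), 22:00 UTC + 2h30m = 00:30 Bryell Territory standard time (rolling into the next day, 2 June 2023).
Daylight saving runs 9 April – 26 November; the standard-time date in Bryell Territory, June 2, 2023, is inside that window, so Bryell Territory is at UTC+03:30.
22:00 UTC + 3h30m = 01:30 Bryell Territory (rolling into the next day, 2 June 2023).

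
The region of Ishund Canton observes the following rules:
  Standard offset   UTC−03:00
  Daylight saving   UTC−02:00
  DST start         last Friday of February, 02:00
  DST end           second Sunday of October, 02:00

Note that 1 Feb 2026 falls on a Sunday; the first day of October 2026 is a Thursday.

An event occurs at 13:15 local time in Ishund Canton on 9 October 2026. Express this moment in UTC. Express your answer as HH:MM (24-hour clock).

15:15

1 February 2026 is a Sunday, so Fridays fall on 6, 13, 20, 27; the last is February 27.
1 October 2026 is a Thursday, so the first Sunday is October 4 and the second is October 11.
9 October 2026 lies within the daylight-saving period (27 February – 11 October), so Ishund Canton is on daylight time, UTC−02:00.
13:15 local + 2h = 15:15 UTC.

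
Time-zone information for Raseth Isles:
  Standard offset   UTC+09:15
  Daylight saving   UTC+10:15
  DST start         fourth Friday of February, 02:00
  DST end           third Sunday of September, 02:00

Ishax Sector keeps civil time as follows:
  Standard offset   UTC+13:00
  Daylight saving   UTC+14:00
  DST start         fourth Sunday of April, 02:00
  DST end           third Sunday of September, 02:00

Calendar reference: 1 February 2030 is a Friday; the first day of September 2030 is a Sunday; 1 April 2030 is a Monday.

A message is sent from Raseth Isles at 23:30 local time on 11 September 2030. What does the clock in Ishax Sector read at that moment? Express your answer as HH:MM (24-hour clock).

1 February 2030 is a Friday, so the first Friday is February 1 and the fourth is February 22.
1 September 2030 is a Sunday, so the first Sunday is September 1 and the third is September 15.
11 September 2030 lies within the daylight-saving period (22 February – 15 September), so Raseth Isles is on daylight time, UTC+10:15.
23:30 Raseth Isles − 10h15m = 13:15 UTC.
1 April 2030 is a Monday, so the first Sunday is April 7 and the fourth is April 28.
1 September 2030 is a Sunday, so the first Sunday is September 1 and the third is September 15.
At the standard offset (UTC+13:00), 13:15 UTC + 13h = 02:15 Ishax Sector standard time (rolling into the next day, 12 September 2030).
Daylight saving runs 28 April – 15 September; the standard-time date in Ishax Sector, 12 September 2030, is inside that window, so Ishax Sector is at UTC+14:00.
13:15 UTC + 14h = 03:15 Ishax Sector (rolling into the next day, 12 September 2030).

03:15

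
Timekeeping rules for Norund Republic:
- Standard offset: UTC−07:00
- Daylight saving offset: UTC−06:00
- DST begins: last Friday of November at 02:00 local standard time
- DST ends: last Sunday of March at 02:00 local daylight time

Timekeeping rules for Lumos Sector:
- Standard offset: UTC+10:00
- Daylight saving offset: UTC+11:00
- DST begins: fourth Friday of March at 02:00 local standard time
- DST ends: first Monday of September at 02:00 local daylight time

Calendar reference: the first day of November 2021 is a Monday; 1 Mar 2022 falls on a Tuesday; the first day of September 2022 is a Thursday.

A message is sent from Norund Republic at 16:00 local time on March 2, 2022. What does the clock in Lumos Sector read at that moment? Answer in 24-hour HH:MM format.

1 November 2021 is a Monday, so Fridays fall on 5, 12, 19, 26; the last is November 26.
1 March 2022 is a Tuesday, so Sundays fall on 6, 13, 20, 27; the last is March 27.
March 2, 2022 lies within the daylight-saving period (26 November 2021 – 27 March 2022), so Norund Republic is on daylight time, UTC−06:00.
16:00 Norund Republic + 6h = 22:00 UTC.
1 March 2022 is a Tuesday, so the first Friday is March 4 and the fourth is March 25.
1 September 2022 is a Thursday, so the first Monday is September 5.
At the standard offset (UTC+10:00), 22:00 UTC + 10h = 08:00 Lumos Sector standard time (rolling into the next day, 3 March 2022).
The standard-time date in Lumos Sector, March 3, 2022, is outside the daylight-saving period (25 March – 5 September), so Lumos Sector is on standard time, UTC+10:00.
22:00 UTC + 10h = 08:00 Lumos Sector (rolling into the next day, 3 March 2022).

08:00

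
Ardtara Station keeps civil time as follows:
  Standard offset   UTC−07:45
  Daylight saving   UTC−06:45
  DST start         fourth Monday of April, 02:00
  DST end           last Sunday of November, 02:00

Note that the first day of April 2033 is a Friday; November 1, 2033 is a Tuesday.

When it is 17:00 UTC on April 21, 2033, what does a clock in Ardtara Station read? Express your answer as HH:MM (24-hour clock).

09:15

1 April 2033 is a Friday, so the first Monday is April 4 and the fourth is April 25.
1 November 2033 is a Tuesday, so Sundays fall on 6, 13, 20, 27; the last is November 27.
At the standard offset (UTC−07:45), 17:00 UTC − 7h45m = 09:15 Ardtara Station standard time.
The standard-time date in Ardtara Station, April 21, 2033, is outside the daylight-saving period (25 April – 27 November), so Ardtara Station is on standard time, UTC−07:45.
17:00 UTC − 7h45m = 09:15 local.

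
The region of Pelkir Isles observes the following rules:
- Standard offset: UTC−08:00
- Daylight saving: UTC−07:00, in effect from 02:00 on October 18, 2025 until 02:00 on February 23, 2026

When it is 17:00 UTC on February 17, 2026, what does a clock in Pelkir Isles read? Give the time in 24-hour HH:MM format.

At the standard offset (UTC−08:00), 17:00 UTC − 8h = 09:00 Pelkir Isles standard time.
Daylight saving runs 18 October 2025 – 23 February 2026; the standard-time date in Pelkir Isles, February 17, 2026, is inside that window, so Pelkir Isles is at UTC−07:00.
17:00 UTC − 7h = 10:00 local.

10:00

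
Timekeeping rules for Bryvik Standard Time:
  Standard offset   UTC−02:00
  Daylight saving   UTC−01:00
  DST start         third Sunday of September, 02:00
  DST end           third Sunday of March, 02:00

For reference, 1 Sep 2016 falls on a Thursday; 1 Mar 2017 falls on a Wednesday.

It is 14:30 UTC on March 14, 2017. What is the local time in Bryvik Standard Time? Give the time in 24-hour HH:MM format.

1 September 2016 is a Thursday, so the first Sunday is September 4 and the third is September 18.
1 March 2017 is a Wednesday, so the first Sunday is March 5 and the third is March 19.
At the standard offset (UTC−02:00), 14:30 UTC − 2h = 12:30 Bryvik Standard Time standard time.
The standard-time date in Bryvik Standard Time, March 14, 2017, lies within the daylight-saving period (18 September 2016 – 19 March 2017), so Bryvik Standard Time is on daylight time, UTC−01:00.
14:30 UTC − 1h = 13:30 local.

13:30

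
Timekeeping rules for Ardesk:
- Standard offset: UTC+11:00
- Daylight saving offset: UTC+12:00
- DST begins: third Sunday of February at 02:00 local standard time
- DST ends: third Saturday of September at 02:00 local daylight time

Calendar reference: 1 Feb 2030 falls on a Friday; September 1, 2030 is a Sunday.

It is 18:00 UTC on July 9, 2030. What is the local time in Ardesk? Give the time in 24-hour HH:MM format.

06:00

1 February 2030 is a Friday, so the first Sunday is February 3 and the third is February 17.
1 September 2030 is a Sunday, so the first Saturday is September 7 and the third is September 21.
At the standard offset (UTC+11:00), 18:00 UTC + 11h = 05:00 Ardesk standard time (rolling into the next day, 10 July 2030).
Daylight saving runs 17 February – 21 September; the standard-time date in Ardesk, July 10, 2030, is inside that window, so Ardesk is at UTC+12:00.
18:00 UTC + 12h = 06:00 local (rolling into the next day, 10 July 2030).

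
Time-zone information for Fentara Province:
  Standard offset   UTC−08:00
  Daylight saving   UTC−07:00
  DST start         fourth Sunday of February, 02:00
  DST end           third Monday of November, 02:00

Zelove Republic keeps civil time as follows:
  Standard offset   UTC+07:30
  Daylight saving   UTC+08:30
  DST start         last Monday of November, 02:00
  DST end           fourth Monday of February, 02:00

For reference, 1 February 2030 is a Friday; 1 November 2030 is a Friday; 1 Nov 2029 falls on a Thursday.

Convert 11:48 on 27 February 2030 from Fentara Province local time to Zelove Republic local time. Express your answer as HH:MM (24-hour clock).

1 February 2030 is a Friday, so the first Sunday is February 3 and the fourth is February 24.
1 November 2030 is a Friday, so the first Monday is November 4 and the third is November 18.
27 February 2030 falls between 24 February and 18 November, so daylight saving is in effect and Fentara Province is at UTC−07:00.
11:48 Fentara Province + 7h = 18:48 UTC.
1 November 2029 is a Thursday, so Mondays fall on 5, 12, 19, 26; the last is November 26.
1 February 2030 is a Friday, so the first Monday is February 4 and the fourth is February 25.
At the standard offset (UTC+07:30), 18:48 UTC + 7h30m = 02:18 Zelove Republic standard time (rolling into the next day, 28 February 2030).
Daylight saving runs 26 November 2029 – 25 February 2030; the standard-time date in Zelove Republic, 28 February 2030, is outside that window, so Zelove Republic is on standard time at UTC+07:30.
18:48 UTC + 7h30m = 02:18 Zelove Republic (rolling into the next day, 28 February 2030).

02:18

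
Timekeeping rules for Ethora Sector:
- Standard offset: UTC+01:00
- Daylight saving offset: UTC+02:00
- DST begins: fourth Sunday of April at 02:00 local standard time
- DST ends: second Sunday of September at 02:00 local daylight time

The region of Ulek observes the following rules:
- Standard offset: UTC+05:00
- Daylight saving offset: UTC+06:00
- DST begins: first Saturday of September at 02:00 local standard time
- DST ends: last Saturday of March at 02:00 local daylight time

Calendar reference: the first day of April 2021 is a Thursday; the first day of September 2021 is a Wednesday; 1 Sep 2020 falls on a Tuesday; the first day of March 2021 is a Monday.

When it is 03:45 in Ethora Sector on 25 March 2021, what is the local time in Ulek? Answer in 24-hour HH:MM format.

1 April 2021 is a Thursday, so the first Sunday is April 4 and the fourth is April 25.
1 September 2021 is a Wednesday, so the first Sunday is September 5 and the second is September 12.
25 March 2021 does not fall between 25 April and 12 September, so daylight saving is not in effect and Ethora Sector is at UTC+01:00.
03:45 Ethora Sector − 1h = 02:45 UTC.
1 September 2020 is a Tuesday, so the first Saturday is September 5.
1 March 2021 is a Monday, so Saturdays fall on 6, 13, 20, 27; the last is March 27.
At the standard offset (UTC+05:00), 02:45 UTC + 5h = 07:45 Ulek standard time.
Daylight saving runs 5 September 2020 – 27 March 2021; the standard-time date in Ulek, 25 March 2021, is inside that window, so Ulek is at UTC+06:00.
02:45 UTC + 6h = 08:45 Ulek.

08:45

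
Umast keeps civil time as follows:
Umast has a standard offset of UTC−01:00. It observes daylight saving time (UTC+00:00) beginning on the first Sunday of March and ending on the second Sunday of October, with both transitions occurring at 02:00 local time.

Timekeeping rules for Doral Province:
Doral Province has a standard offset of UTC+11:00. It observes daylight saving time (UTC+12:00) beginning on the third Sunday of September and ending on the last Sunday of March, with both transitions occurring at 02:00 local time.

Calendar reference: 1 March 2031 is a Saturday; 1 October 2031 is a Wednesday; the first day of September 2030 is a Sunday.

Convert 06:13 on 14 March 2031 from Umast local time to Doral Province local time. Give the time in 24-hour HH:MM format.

1 March 2031 is a Saturday, so the first Sunday is March 2.
1 October 2031 is a Wednesday, so the first Sunday is October 5 and the second is October 12.
Daylight saving runs 2 March – 12 October; 14 March 2031 is inside that window, so Umast is at UTC+00:00.
06:13 Umast − 0h = 06:13 UTC.
1 September 2030 is a Sunday, so the first Sunday is September 1 and the third is September 15.
1 March 2031 is a Saturday, so Sundays fall on 2, 9, 16, 23, 30; the last is March 30.
At the standard offset (UTC+11:00), 06:13 UTC + 11h = 17:13 Doral Province standard time.
The standard-time date in Doral Province, 14 March 2031, falls between 15 September 2030 and 30 March 2031, so daylight saving is in effect and Doral Province is at UTC+12:00.
06:13 UTC + 12h = 18:13 Doral Province.

18:13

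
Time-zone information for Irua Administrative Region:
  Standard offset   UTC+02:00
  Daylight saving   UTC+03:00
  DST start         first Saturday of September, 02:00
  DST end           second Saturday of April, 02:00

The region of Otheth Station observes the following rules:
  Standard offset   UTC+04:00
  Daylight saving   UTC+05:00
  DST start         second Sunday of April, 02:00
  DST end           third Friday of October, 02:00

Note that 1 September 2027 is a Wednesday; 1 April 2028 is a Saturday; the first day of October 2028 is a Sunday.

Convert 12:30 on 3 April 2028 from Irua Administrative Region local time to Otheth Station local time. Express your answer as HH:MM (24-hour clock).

13:30

1 September 2027 is a Wednesday, so the first Saturday is September 4.
1 April 2028 is a Saturday, so the first Saturday is April 1 and the second is April 8.
3 April 2028 lies within the daylight-saving period (4 September 2027 – 8 April 2028), so Irua Administrative Region is on daylight time, UTC+03:00.
12:30 Irua Administrative Region − 3h = 09:30 UTC.
1 April 2028 is a Saturday, so the first Sunday is April 2 and the second is April 9.
1 October 2028 is a Sunday, so the first Friday is October 6 and the third is October 20.
At the standard offset (UTC+04:00), 09:30 UTC + 4h = 13:30 Otheth Station standard time.
The standard-time date in Otheth Station, 3 April 2028, does not fall between 9 April and 20 October, so daylight saving is not in effect and Otheth Station is at UTC+04:00.
09:30 UTC + 4h = 13:30 Otheth Station.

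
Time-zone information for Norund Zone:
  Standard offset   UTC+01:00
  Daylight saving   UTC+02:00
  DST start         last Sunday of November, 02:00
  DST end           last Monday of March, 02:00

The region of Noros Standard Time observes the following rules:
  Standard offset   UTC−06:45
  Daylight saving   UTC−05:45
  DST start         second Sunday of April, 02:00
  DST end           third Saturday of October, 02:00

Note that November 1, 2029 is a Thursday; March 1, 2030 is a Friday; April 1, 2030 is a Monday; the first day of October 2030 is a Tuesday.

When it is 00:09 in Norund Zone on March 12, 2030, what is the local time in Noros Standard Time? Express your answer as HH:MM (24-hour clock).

15:24

1 November 2029 is a Thursday, so Sundays fall on 4, 11, 18, 25; the last is November 25.
1 March 2030 is a Friday, so Mondays fall on 4, 11, 18, 25; the last is March 25.
March 12, 2030 falls between 25 November 2029 and 25 March 2030, so daylight saving is in effect and Norund Zone is at UTC+02:00.
00:09 Norund Zone − 2h = 22:09 UTC (rolling into the previous day, 11 March 2030).
1 April 2030 is a Monday, so the first Sunday is April 7 and the second is April 14.
1 October 2030 is a Tuesday, so the first Saturday is October 5 and the third is October 19.
At the standard offset (UTC−06:45), 22:09 UTC − 6h45m = 15:24 Noros Standard Time standard time.
Daylight saving runs 14 April – 19 October; the standard-time date in Noros Standard Time, March 11, 2030, is outside that window, so Noros Standard Time is on standard time at UTC−06:45.
22:09 UTC − 6h45m = 15:24 Noros Standard Time.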